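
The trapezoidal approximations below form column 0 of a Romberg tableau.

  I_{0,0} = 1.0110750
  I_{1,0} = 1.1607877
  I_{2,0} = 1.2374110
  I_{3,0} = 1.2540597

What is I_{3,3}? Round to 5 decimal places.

1.25927

I_{1,1} = 1.1607877 + (1.1607877 − 1.0110750)/3 = 1.2106919
I_{2,1} = (4·1.2374110 − 1.1607877) / 3 = 1.2629521
I_{3,1} = (4·1.2540597 − 1.2374110) / 3 = 1.2596093
I_{2,2} = 1.2629521 + (1.2629521 − 1.2106919)/15 = 1.2664361
I_{3,2} = 1.2596093 + (1.2596093 − 1.2629521)/15 = 1.2593864
I_{3,3} = (64·1.2593864 − 1.2664361) / 63 = 1.2592745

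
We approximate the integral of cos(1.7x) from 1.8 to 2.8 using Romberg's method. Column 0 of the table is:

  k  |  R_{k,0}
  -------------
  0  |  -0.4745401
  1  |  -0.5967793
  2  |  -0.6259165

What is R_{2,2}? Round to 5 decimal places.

-0.63550

Richardson extrapolation on the trapezoidal column (denominator 4−1=3):
R_{1,1} = -0.5967793 + (-0.5967793 − (-0.4745401))/3 = -0.6375257
R_{2,1} = -0.6259165 + (-0.6259165 − (-0.5967793))/3 = -0.6356289
R_{2,2} = (16·(-0.6356289) − (-0.6375257)) / 15 = -0.6355024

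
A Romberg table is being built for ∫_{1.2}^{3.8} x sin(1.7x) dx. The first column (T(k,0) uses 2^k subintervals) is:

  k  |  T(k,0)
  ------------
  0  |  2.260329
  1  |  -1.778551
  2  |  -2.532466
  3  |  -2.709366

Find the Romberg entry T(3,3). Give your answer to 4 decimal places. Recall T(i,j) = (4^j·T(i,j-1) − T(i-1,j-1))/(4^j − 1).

Richardson extrapolation on the trapezoidal column (denominator 4−1=3):
T(1,1) = -1.778551 + (-1.778551 − 2.260329)/3 = -3.124844
T(2,1) = (4·(-2.532466) − (-1.778551)) / 3 = -2.783771
T(3,1) = (4·(-2.709366) − (-2.532466)) / 3 = -2.768333
T(2,2) = -2.783771 + (-2.783771 − (-3.124844))/15 = -2.761033
T(3,2) = (16·(-2.768333) − (-2.783771)) / 15 = -2.767304
T(3,3) = -2.767304 + (-2.767304 − (-2.761033))/63 = -2.767404

-2.7674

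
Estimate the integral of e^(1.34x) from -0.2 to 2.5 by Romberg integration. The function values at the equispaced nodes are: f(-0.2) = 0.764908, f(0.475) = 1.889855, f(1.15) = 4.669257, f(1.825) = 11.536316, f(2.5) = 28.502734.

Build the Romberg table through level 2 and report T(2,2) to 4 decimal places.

20.7163

T(0,0) (trapezoid, 1 panel, h=2.7000): 39.511317
T(1,0) (trapezoid, 2 panels, h=1.3500): 26.059155
T(2,0) (trapezoid, 4 panels, h=0.6750): 22.092243
T(1,1) = 26.059155 + (26.059155 − 39.511317)/3 = 21.575101
T(2,1) = 22.092243 + (22.092243 − 26.059155)/3 = 20.769939
T(2,2) = 20.769939 + (20.769939 − 21.575101)/15 = 20.716262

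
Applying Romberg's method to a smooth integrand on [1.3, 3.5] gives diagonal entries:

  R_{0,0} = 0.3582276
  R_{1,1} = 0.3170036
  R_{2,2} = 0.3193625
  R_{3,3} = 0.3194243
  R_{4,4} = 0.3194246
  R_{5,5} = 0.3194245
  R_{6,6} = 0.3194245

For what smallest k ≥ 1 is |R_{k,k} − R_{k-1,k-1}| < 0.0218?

k = 2

|R_{1,1} − R_{0,0}| = 0.0412240 ≥ 0.0218
|R_{2,2} − R_{1,1}| = 0.0023589 < 0.0218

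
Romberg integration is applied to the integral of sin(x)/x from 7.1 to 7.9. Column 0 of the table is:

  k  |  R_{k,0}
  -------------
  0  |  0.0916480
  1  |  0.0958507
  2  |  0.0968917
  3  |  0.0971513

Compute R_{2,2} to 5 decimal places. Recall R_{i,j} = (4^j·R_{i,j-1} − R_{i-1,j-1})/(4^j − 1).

R_{1,1} = 0.0958507 + (0.0958507 − 0.0916480)/3 = 0.0972516
R_{2,1} = (4·0.0968917 − 0.0958507) / 3 = 0.0972387
R_{2,2} = 0.0972387 + (0.0972387 − 0.0972516)/15 = 0.0972378

0.09724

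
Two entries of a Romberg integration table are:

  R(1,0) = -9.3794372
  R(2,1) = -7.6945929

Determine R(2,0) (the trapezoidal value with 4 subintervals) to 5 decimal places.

-8.11580

From R(2,1) = (4·R(2,0) − R(1,0))/3, solve for R(2,0):
4·R(2,0) = 3·(-7.6945929) + (-9.3794372) = -32.4632159
R(2,0) = -8.1158040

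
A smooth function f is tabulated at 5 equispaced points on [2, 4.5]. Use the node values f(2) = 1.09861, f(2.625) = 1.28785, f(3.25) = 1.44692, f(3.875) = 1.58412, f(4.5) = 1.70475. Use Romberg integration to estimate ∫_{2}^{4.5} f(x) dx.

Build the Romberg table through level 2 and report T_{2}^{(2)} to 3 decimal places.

3.580

T_{0}^{(0)} (trapezoid, 1 panel, h=2.5000): 3.50420
T_{1}^{(0)} (trapezoid, 2 panels, h=1.2500): 3.56075
T_{2}^{(0)} (trapezoid, 4 panels, h=0.6250): 3.57536
T_{1}^{(1)} = 3.56075 + (3.56075 − 3.50420)/3 = 3.57960
T_{2}^{(1)} = 3.57536 + (3.57536 − 3.56075)/3 = 3.58023
T_{2}^{(2)} = 3.58023 + (3.58023 − 3.57960)/15 = 3.58027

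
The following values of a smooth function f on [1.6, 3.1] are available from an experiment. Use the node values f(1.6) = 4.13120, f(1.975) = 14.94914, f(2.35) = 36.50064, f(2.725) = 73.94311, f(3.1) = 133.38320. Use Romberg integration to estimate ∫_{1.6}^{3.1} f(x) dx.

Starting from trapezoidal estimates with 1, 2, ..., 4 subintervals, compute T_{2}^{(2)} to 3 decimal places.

T_{0}^{(0)} (trapezoid, 1 panel, h=1.5000): 103.13580
T_{1}^{(0)} (trapezoid, 2 panels, h=0.7500): 78.94338
T_{2}^{(0)} (trapezoid, 4 panels, h=0.3750): 72.80628
T_{1}^{(1)} = 78.94338 + (78.94338 − 103.13580)/3 = 70.87924
T_{2}^{(1)} = 72.80628 + (72.80628 − 78.94338)/3 = 70.76058
T_{2}^{(2)} = 70.76058 + (70.76058 − 70.87924)/15 = 70.75267

70.753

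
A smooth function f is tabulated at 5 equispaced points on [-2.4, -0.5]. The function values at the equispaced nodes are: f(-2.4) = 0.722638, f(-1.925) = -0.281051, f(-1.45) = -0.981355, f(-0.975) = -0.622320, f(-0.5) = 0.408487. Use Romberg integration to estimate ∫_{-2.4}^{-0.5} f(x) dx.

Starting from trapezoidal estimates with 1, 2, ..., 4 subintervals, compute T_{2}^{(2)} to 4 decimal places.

-0.6917

T_{0}^{(0)} (trapezoid, 1 panel, h=1.9000): 1.074569
T_{1}^{(0)} (trapezoid, 2 panels, h=0.9500): -0.395003
T_{2}^{(0)} (trapezoid, 4 panels, h=0.4750): -0.626603
T_{1}^{(1)} = -0.395003 + (-0.395003 − 1.074569)/3 = -0.884860
T_{2}^{(1)} = -0.626603 + (-0.626603 − (-0.395003))/3 = -0.703803
T_{2}^{(2)} = -0.703803 + (-0.703803 − (-0.884860))/15 = -0.691733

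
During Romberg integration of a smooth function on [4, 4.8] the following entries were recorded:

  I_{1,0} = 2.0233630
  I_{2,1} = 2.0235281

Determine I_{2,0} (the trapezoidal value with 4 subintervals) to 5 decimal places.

2.02349

From I_{2,1} = (4·I_{2,0} − I_{1,0})/3, solve for I_{2,0}:
4·I_{2,0} = 3·2.0235281 + 2.0233630 = 8.0939473
I_{2,0} = 2.0234868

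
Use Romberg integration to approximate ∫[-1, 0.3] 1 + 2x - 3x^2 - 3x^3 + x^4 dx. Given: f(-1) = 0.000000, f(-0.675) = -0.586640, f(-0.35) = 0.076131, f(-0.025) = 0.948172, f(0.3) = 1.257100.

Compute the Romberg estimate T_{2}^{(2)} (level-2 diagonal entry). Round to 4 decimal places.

T_{0}^{(0)} (trapezoid, 1 panel, h=1.3000): 0.817115
T_{1}^{(0)} (trapezoid, 2 panels, h=0.6500): 0.458043
T_{2}^{(0)} (trapezoid, 4 panels, h=0.3250): 0.346519
T_{1}^{(1)} = 0.458043 + (0.458043 − 0.817115)/3 = 0.338352
T_{2}^{(1)} = 0.346519 + (0.346519 − 0.458043)/3 = 0.309344
T_{2}^{(2)} = 0.309344 + (0.309344 − 0.338352)/15 = 0.307410

0.3074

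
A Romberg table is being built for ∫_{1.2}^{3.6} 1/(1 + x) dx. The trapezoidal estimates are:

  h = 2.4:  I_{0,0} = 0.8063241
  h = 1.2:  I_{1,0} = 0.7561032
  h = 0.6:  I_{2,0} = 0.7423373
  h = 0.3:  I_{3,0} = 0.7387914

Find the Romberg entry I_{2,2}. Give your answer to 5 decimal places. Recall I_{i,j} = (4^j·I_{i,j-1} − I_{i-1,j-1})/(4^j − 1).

0.73764

I_{1,1} = 0.7561032 + (0.7561032 − 0.8063241)/3 = 0.7393629
I_{2,1} = 0.7423373 + (0.7423373 − 0.7561032)/3 = 0.7377487
I_{2,2} = 0.7377487 + (0.7377487 − 0.7393629)/15 = 0.7376411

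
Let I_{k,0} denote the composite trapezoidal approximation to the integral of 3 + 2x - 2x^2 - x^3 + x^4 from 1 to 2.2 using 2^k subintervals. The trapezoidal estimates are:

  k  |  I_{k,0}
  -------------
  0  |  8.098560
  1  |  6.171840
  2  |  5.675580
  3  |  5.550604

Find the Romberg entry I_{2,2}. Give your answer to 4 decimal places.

I_{1,1} = (4·6.171840 − 8.098560) / 3 = 5.529600
I_{2,1} = 5.675580 + (5.675580 − 6.171840)/3 = 5.510160
I_{2,2} = (16·5.510160 − 5.529600) / 15 = 5.508864

5.5089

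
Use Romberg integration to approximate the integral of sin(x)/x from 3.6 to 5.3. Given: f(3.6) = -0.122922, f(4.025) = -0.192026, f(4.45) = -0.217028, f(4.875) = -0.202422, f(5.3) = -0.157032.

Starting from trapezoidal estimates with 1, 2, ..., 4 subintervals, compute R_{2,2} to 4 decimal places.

R_{0,0} (trapezoid, 1 panel, h=1.7000): -0.237961
R_{1,0} (trapezoid, 2 panels, h=0.8500): -0.303454
R_{2,0} (trapezoid, 4 panels, h=0.4250): -0.319368
R_{1,1} = -0.303454 + (-0.303454 − (-0.237961))/3 = -0.325285
R_{2,1} = -0.319368 + (-0.319368 − (-0.303454))/3 = -0.324673
R_{2,2} = -0.324673 + (-0.324673 − (-0.325285))/15 = -0.324632

-0.3246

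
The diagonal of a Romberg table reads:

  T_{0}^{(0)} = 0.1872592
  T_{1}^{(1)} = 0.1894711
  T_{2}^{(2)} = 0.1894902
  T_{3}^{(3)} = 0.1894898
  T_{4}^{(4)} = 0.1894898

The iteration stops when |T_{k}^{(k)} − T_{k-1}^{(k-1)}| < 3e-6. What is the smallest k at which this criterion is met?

k = 3

|T_{1}^{(1)} − T_{0}^{(0)}| = 0.0022119 ≥ 3e-6
|T_{2}^{(2)} − T_{1}^{(1)}| = 0.0000191 ≥ 3e-6
|T_{3}^{(3)} − T_{2}^{(2)}| = 0.0000004 < 3e-6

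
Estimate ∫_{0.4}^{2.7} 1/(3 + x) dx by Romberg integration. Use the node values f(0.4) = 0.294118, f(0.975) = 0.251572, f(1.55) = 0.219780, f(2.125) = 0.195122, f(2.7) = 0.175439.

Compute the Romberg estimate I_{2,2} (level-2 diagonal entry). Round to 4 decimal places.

0.5167

I_{0,0} (trapezoid, 1 panel, h=2.3000): 0.539991
I_{1,0} (trapezoid, 2 panels, h=1.1500): 0.522742
I_{2,0} (trapezoid, 4 panels, h=0.5750): 0.518220
I_{1,1} = 0.522742 + (0.522742 − 0.539991)/3 = 0.516992
I_{2,1} = 0.518220 + (0.518220 − 0.522742)/3 = 0.516713
I_{2,2} = 0.516713 + (0.516713 − 0.516992)/15 = 0.516694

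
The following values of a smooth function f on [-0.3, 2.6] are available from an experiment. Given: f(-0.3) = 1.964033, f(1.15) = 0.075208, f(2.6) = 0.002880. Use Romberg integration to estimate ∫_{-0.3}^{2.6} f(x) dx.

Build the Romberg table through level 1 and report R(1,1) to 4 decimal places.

R(0,0) (trapezoid, 1 panel, h=2.9000): 2.852024
R(1,0) (trapezoid, 2 panels, h=1.4500): 1.535064
R(1,1) = 1.535064 + (1.535064 − 2.852024)/3 = 1.096077

1.0961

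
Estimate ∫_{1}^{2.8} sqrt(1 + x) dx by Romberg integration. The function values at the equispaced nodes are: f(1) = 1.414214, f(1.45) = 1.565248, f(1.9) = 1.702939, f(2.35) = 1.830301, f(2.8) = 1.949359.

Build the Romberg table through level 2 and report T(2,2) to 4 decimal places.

T(0,0) (trapezoid, 1 panel, h=1.8000): 3.027216
T(1,0) (trapezoid, 2 panels, h=0.9000): 3.046253
T(2,0) (trapezoid, 4 panels, h=0.4500): 3.051124
T(1,1) = 3.046253 + (3.046253 − 3.027216)/3 = 3.052599
T(2,1) = 3.051124 + (3.051124 − 3.046253)/3 = 3.052748
T(2,2) = 3.052748 + (3.052748 − 3.052599)/15 = 3.052758

3.0528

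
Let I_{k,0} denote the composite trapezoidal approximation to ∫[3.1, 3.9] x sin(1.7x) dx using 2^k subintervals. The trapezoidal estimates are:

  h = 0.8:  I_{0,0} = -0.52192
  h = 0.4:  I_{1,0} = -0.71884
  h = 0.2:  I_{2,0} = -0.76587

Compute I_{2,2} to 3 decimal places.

-0.781

Richardson extrapolation on the trapezoidal column (denominator 4−1=3):
I_{1,1} = (4·(-0.71884) − (-0.52192)) / 3 = -0.78448
I_{2,1} = (4·(-0.76587) − (-0.71884)) / 3 = -0.78155
I_{2,2} = (16·(-0.78155) − (-0.78448)) / 15 = -0.78135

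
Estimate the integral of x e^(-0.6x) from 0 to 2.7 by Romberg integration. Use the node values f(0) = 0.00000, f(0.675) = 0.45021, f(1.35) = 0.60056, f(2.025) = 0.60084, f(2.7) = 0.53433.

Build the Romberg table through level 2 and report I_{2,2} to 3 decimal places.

I_{0,0} (trapezoid, 1 panel, h=2.7000): 0.72135
I_{1,0} (trapezoid, 2 panels, h=1.3500): 1.17143
I_{2,0} (trapezoid, 4 panels, h=0.6750): 1.29517
I_{1,1} = 1.17143 + (1.17143 − 0.72135)/3 = 1.32146
I_{2,1} = 1.29517 + (1.29517 − 1.17143)/3 = 1.33642
I_{2,2} = 1.33642 + (1.33642 − 1.32146)/15 = 1.33742

1.337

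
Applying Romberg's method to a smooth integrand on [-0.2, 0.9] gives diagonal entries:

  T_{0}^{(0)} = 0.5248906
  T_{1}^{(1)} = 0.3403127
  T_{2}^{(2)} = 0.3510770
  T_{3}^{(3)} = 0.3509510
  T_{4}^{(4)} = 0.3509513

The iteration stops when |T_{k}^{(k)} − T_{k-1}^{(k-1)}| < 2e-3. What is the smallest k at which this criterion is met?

k = 3

|T_{1}^{(1)} − T_{0}^{(0)}| = 0.1845779 ≥ 2e-3
|T_{2}^{(2)} − T_{1}^{(1)}| = 0.0107643 ≥ 2e-3
|T_{3}^{(3)} − T_{2}^{(2)}| = 0.0001260 < 2e-3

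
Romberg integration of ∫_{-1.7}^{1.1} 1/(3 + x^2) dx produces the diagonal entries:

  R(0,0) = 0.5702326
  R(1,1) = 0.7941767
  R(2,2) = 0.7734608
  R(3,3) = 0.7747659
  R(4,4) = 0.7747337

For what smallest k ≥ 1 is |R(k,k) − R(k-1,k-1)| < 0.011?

k = 3

|R(1,1) − R(0,0)| = 0.2239441 ≥ 0.011
|R(2,2) − R(1,1)| = 0.0207159 ≥ 0.011
|R(3,3) − R(2,2)| = 0.0013051 < 0.011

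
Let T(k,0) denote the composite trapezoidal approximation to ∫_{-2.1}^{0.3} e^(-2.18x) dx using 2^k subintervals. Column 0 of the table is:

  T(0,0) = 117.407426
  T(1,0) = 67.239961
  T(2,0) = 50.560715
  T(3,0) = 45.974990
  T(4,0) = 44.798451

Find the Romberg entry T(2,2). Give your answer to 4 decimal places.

44.6332

T(1,1) = 67.239961 + (67.239961 − 117.407426)/3 = 50.517473
T(2,1) = 50.560715 + (50.560715 − 67.239961)/3 = 45.000966
T(2,2) = 45.000966 + (45.000966 − 50.517473)/15 = 44.633199
(Column j=1 coincides with Simpson's rule on the same nodes.)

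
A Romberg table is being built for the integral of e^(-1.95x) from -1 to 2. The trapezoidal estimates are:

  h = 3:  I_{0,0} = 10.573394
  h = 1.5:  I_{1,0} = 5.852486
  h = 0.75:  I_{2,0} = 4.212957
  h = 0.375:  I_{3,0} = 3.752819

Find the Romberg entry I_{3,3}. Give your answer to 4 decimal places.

3.5945

Richardson extrapolation on the trapezoidal column (denominator 4−1=3):
I_{1,1} = 5.852486 + (5.852486 − 10.573394)/3 = 4.278850
I_{2,1} = 4.212957 + (4.212957 − 5.852486)/3 = 3.666447
I_{3,1} = 3.752819 + (3.752819 − 4.212957)/3 = 3.599440
I_{2,2} = 3.666447 + (3.666447 − 4.278850)/15 = 3.625620
I_{3,2} = 3.599440 + (3.599440 − 3.666447)/15 = 3.594973
I_{3,3} = 3.594973 + (3.594973 − 3.625620)/63 = 3.594487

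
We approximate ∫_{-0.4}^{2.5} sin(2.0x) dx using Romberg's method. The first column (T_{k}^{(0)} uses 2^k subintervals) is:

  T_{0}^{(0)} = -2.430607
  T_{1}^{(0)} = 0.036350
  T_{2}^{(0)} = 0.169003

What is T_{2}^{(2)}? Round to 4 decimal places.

Richardson extrapolation on the trapezoidal column (denominator 4−1=3):
T_{1}^{(1)} = (4·0.036350 − (-2.430607)) / 3 = 0.858669
T_{2}^{(1)} = (4·0.169003 − 0.036350) / 3 = 0.213221
T_{2}^{(2)} = 0.213221 + (0.213221 − 0.858669)/15 = 0.170191

0.1702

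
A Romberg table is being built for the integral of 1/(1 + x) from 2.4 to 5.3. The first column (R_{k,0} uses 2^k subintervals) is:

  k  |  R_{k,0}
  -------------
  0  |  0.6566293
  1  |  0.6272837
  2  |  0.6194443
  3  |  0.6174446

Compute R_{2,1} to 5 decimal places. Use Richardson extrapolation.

0.61683

R_{2,1} = (4·0.6194443 − 0.6272837) / 3 = 0.6168312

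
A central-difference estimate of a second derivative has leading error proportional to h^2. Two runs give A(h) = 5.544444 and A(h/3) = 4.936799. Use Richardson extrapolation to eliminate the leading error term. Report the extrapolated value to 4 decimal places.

4.8608

Extrapolated value = (9·A(h/3) − A(h)) / (9 − 1)
= (9·4.936799 − 5.544444) / 8
= 38.886747 / 8 = 4.860843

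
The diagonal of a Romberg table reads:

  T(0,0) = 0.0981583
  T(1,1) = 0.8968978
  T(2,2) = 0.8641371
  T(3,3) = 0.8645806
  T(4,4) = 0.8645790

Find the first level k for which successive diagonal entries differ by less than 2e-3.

|T(1,1) − T(0,0)| = 0.7987395 ≥ 2e-3
|T(2,2) − T(1,1)| = 0.0327607 ≥ 2e-3
|T(3,3) − T(2,2)| = 0.0004435 < 2e-3

k = 3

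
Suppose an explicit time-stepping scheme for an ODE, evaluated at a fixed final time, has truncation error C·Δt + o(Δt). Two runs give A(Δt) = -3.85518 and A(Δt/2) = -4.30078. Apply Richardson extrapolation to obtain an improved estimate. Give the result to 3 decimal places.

-4.746

Extrapolated value = (2·A(Δt/2) − A(Δt)) / (2 − 1)
= (2·(-4.30078) − (-3.85518)) / 1
= -4.74638 / 1 = -4.74638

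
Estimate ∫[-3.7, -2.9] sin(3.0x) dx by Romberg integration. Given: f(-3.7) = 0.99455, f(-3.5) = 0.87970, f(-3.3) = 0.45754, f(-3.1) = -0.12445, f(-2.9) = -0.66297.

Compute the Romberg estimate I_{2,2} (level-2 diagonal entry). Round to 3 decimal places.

0.284

I_{0,0} (trapezoid, 1 panel, h=0.8000): 0.13263
I_{1,0} (trapezoid, 2 panels, h=0.4000): 0.24933
I_{2,0} (trapezoid, 4 panels, h=0.2000): 0.27572
I_{1,1} = 0.24933 + (0.24933 − 0.13263)/3 = 0.28823
I_{2,1} = 0.27572 + (0.27572 − 0.24933)/3 = 0.28452
I_{2,2} = 0.28452 + (0.28452 − 0.28823)/15 = 0.28427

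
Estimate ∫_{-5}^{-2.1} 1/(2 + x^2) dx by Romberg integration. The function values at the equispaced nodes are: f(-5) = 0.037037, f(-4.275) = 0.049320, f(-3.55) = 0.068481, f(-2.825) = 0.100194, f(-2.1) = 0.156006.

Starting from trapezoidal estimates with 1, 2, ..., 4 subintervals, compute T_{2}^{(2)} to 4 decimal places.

0.2242

T_{0}^{(0)} (trapezoid, 1 panel, h=2.9000): 0.279912
T_{1}^{(0)} (trapezoid, 2 panels, h=1.4500): 0.239254
T_{2}^{(0)} (trapezoid, 4 panels, h=0.7250): 0.228024
T_{1}^{(1)} = 0.239254 + (0.239254 − 0.279912)/3 = 0.225701
T_{2}^{(1)} = 0.228024 + (0.228024 − 0.239254)/3 = 0.224281
T_{2}^{(2)} = 0.224281 + (0.224281 − 0.225701)/15 = 0.224186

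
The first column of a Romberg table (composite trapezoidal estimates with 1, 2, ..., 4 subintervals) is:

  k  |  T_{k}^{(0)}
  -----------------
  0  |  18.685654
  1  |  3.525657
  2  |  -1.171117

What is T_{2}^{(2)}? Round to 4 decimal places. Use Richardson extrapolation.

Richardson extrapolation on the trapezoidal column (denominator 4−1=3):
T_{1}^{(1)} = (4·3.525657 − 18.685654) / 3 = -1.527675
T_{2}^{(1)} = (4·(-1.171117) − 3.525657) / 3 = -2.736708
T_{2}^{(2)} = -2.736708 + (-2.736708 − (-1.527675))/15 = -2.817310

-2.8173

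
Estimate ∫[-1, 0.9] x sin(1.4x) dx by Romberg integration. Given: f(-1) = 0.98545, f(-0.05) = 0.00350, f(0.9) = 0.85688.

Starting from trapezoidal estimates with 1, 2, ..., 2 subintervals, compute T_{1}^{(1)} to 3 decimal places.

0.588

T_{0}^{(0)} (trapezoid, 1 panel, h=1.9000): 1.75021
T_{1}^{(0)} (trapezoid, 2 panels, h=0.9500): 0.87843
T_{1}^{(1)} = 0.87843 + (0.87843 − 1.75021)/3 = 0.58784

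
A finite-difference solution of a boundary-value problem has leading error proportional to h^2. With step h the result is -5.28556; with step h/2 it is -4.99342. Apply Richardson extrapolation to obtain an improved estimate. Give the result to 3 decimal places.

-4.896

Extrapolated value = (4·A(h/2) − A(h)) / (4 − 1)
= (4·(-4.99342) − (-5.28556)) / 3
= -14.68812 / 3 = -4.89604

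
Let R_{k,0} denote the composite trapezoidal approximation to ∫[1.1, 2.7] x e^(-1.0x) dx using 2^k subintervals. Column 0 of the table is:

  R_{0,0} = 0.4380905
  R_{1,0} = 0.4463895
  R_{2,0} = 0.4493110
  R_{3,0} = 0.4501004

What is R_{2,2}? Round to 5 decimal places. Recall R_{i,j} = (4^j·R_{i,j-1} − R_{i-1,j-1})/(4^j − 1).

0.45036

R_{1,1} = 0.4463895 + (0.4463895 − 0.4380905)/3 = 0.4491558
R_{2,1} = 0.4493110 + (0.4493110 − 0.4463895)/3 = 0.4502848
R_{2,2} = (16·0.4502848 − 0.4491558) / 15 = 0.4503601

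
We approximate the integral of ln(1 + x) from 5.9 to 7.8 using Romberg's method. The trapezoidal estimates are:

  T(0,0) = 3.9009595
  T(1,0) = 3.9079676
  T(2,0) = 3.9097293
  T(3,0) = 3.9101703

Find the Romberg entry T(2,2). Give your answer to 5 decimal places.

3.91032

Richardson extrapolation on the trapezoidal column (denominator 4−1=3):
T(1,1) = 3.9079676 + (3.9079676 − 3.9009595)/3 = 3.9103036
T(2,1) = (4·3.9097293 − 3.9079676) / 3 = 3.9103165
T(2,2) = (16·3.9103165 − 3.9103036) / 15 = 3.9103174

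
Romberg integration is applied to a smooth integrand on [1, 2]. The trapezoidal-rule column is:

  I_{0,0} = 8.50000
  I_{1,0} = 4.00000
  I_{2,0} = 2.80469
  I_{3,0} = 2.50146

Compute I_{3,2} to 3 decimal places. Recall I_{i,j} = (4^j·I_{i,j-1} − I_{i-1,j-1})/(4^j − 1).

I_{2,1} = 2.80469 + (2.80469 − 4.00000)/3 = 2.40625
I_{3,1} = (4·2.50146 − 2.80469) / 3 = 2.40038
I_{3,2} = (16·2.40038 − 2.40625) / 15 = 2.39999

2.400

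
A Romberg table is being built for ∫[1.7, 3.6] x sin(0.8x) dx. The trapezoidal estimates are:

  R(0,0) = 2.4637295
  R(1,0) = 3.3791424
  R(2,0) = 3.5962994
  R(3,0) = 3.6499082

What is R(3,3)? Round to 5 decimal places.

3.66772

Richardson extrapolation on the trapezoidal column (denominator 4−1=3):
R(1,1) = 3.3791424 + (3.3791424 − 2.4637295)/3 = 3.6842800
R(2,1) = 3.5962994 + (3.5962994 − 3.3791424)/3 = 3.6686851
R(3,1) = 3.6499082 + (3.6499082 − 3.5962994)/3 = 3.6677778
R(2,2) = (16·3.6686851 − 3.6842800) / 15 = 3.6676454
R(3,2) = 3.6677778 + (3.6677778 − 3.6686851)/15 = 3.6677173
R(3,3) = (64·3.6677173 − 3.6676454) / 63 = 3.6677184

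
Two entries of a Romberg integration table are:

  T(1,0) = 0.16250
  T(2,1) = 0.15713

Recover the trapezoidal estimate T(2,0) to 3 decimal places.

From T(2,1) = (4·T(2,0) − T(1,0))/3, solve for T(2,0):
4·T(2,0) = 3·0.15713 + 0.16250 = 0.63389
T(2,0) = 0.15847

0.158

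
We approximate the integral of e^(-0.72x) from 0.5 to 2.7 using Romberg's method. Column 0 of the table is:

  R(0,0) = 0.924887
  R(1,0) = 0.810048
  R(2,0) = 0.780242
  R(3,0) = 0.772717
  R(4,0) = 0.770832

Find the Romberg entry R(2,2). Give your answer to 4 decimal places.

0.7702

R(1,1) = (4·0.810048 − 0.924887) / 3 = 0.771768
R(2,1) = 0.780242 + (0.780242 − 0.810048)/3 = 0.770307
R(2,2) = (16·0.770307 − 0.771768) / 15 = 0.770210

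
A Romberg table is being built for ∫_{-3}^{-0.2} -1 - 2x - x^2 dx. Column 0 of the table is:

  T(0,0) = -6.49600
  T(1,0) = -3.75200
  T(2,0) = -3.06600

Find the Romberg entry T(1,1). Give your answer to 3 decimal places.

Richardson extrapolation on the trapezoidal column (denominator 4−1=3):
T(1,1) = (4·(-3.75200) − (-6.49600)) / 3 = -2.83733

-2.837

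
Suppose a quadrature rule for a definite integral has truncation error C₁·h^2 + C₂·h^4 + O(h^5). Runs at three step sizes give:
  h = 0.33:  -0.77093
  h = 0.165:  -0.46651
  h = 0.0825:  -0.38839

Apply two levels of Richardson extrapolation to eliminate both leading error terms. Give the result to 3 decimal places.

First eliminate the h^2 term (factor 2^2 = 4):
  B₁ = (4·(-0.46651) − (-0.77093))/3 = -0.36504
  B₂ = (4·(-0.38839) − (-0.46651))/3 = -0.36235
Then eliminate the h^4 term (factor 2^4 = 16):
  (16·(-0.36235) − (-0.36504))/15 = -0.36217

-0.362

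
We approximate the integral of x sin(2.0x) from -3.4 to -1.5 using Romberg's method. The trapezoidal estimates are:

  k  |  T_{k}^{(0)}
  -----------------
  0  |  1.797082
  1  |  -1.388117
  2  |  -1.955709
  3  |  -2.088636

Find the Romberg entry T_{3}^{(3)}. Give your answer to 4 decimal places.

-2.1323

T_{1}^{(1)} = (4·(-1.388117) − 1.797082) / 3 = -2.449850
T_{2}^{(1)} = (4·(-1.955709) − (-1.388117)) / 3 = -2.144906
T_{3}^{(1)} = -2.088636 + (-2.088636 − (-1.955709))/3 = -2.132945
T_{2}^{(2)} = -2.144906 + (-2.144906 − (-2.449850))/15 = -2.124576
T_{3}^{(2)} = (16·(-2.132945) − (-2.144906)) / 15 = -2.132148
T_{3}^{(3)} = (64·(-2.132148) − (-2.124576)) / 63 = -2.132268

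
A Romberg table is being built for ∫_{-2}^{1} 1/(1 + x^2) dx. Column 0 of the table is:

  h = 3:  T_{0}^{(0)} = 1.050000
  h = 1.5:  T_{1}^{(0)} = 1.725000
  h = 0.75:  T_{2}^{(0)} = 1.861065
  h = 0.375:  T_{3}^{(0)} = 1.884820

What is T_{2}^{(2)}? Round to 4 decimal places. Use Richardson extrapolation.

T_{1}^{(1)} = (4·1.725000 − 1.050000) / 3 = 1.950000
T_{2}^{(1)} = (4·1.861065 − 1.725000) / 3 = 1.906420
T_{2}^{(2)} = (16·1.906420 − 1.950000) / 15 = 1.903515

1.9035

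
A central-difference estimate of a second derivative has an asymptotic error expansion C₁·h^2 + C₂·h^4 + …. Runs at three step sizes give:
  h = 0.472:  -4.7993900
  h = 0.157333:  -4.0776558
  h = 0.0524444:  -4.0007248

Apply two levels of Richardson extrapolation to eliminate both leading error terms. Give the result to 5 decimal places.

-3.99115

First eliminate the h^2 term (factor 3^2 = 9):
  B₁ = (9·(-4.0776558) − (-4.7993900))/8 = -3.9874390
  B₂ = (9·(-4.0007248) − (-4.0776558))/8 = -3.9911084
Then eliminate the h^4 term (factor 3^4 = 81):
  (81·(-3.9911084) − (-3.9874390))/80 = -3.9911543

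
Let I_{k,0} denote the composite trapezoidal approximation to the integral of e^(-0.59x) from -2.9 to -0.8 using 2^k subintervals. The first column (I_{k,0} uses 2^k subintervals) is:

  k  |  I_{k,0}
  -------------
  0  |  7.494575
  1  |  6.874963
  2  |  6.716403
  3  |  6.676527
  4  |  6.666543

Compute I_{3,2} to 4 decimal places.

Richardson extrapolation on the trapezoidal column (denominator 4−1=3):
I_{2,1} = 6.716403 + (6.716403 − 6.874963)/3 = 6.663550
I_{3,1} = (4·6.676527 − 6.716403) / 3 = 6.663235
I_{3,2} = 6.663235 + (6.663235 − 6.663550)/15 = 6.663214
(Column j=1 coincides with Simpson's rule on the same nodes.)

6.6632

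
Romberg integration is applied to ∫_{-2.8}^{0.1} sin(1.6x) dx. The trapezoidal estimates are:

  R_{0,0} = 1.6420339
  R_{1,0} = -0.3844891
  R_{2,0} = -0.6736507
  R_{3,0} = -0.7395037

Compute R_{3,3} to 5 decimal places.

Richardson extrapolation on the trapezoidal column (denominator 4−1=3):
R_{1,1} = (4·(-0.3844891) − 1.6420339) / 3 = -1.0599968
R_{2,1} = (4·(-0.6736507) − (-0.3844891)) / 3 = -0.7700379
R_{3,1} = (4·(-0.7395037) − (-0.6736507)) / 3 = -0.7614547
R_{2,2} = (16·(-0.7700379) − (-1.0599968)) / 15 = -0.7507073
R_{3,2} = (16·(-0.7614547) − (-0.7700379)) / 15 = -0.7608825
R_{3,3} = -0.7608825 + (-0.7608825 − (-0.7507073))/63 = -0.7610440

-0.76104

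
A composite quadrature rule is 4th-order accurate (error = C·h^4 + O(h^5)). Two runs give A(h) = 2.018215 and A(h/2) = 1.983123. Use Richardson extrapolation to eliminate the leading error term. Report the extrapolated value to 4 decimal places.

Extrapolated value = (16·A(h/2) − A(h)) / (16 − 1)
= (16·1.983123 − 2.018215) / 15
= 29.711753 / 15 = 1.980784

1.9808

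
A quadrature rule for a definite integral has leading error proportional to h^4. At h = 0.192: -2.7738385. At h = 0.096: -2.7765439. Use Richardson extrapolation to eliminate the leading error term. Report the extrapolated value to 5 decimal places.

The leading error scales as h^4; refining by a factor of 2 reduces it by 2^4 = 16.
Extrapolated value = (16·A(h/2) − A(h)) / (16 − 1)
= (16·(-2.7765439) − (-2.7738385)) / 15
= -41.6508639 / 15 = -2.7767243

-2.77672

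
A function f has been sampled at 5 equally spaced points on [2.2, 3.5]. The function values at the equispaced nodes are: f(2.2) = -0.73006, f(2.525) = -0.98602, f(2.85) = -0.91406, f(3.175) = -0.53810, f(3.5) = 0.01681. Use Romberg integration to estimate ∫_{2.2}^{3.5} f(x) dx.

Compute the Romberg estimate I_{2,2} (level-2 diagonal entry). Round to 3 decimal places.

-0.935

I_{0,0} (trapezoid, 1 panel, h=1.3000): -0.46361
I_{1,0} (trapezoid, 2 panels, h=0.6500): -0.82595
I_{2,0} (trapezoid, 4 panels, h=0.3250): -0.90831
I_{1,1} = -0.82595 + (-0.82595 − (-0.46361))/3 = -0.94673
I_{2,1} = -0.90831 + (-0.90831 − (-0.82595))/3 = -0.93576
I_{2,2} = -0.93576 + (-0.93576 − (-0.94673))/15 = -0.93503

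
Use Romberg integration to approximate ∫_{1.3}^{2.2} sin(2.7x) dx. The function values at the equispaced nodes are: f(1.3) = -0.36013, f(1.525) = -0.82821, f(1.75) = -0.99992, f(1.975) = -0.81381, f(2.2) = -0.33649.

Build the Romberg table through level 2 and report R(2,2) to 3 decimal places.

-0.694

R(0,0) (trapezoid, 1 panel, h=0.9000): -0.31348
R(1,0) (trapezoid, 2 panels, h=0.4500): -0.60670
R(2,0) (trapezoid, 4 panels, h=0.2250): -0.67281
R(1,1) = -0.60670 + (-0.60670 − (-0.31348))/3 = -0.70444
R(2,1) = -0.67281 + (-0.67281 − (-0.60670))/3 = -0.69485
R(2,2) = -0.69485 + (-0.69485 − (-0.70444))/15 = -0.69421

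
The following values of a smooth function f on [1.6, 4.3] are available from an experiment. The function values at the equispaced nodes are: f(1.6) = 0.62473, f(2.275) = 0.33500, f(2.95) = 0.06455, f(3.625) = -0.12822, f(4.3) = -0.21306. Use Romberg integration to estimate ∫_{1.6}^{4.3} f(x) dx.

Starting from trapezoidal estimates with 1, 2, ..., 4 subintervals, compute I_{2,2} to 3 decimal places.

I_{0,0} (trapezoid, 1 panel, h=2.7000): 0.55575
I_{1,0} (trapezoid, 2 panels, h=1.3500): 0.36502
I_{2,0} (trapezoid, 4 panels, h=0.6750): 0.32209
I_{1,1} = 0.36502 + (0.36502 − 0.55575)/3 = 0.30144
I_{2,1} = 0.32209 + (0.32209 − 0.36502)/3 = 0.30778
I_{2,2} = 0.30778 + (0.30778 − 0.30144)/15 = 0.30820

0.308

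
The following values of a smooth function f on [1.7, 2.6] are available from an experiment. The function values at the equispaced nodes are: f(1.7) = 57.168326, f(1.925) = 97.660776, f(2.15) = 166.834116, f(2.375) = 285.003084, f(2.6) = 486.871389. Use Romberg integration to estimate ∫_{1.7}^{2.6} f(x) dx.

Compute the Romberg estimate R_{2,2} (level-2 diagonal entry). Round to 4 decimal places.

180.5553

R_{0,0} (trapezoid, 1 panel, h=0.9000): 244.817872
R_{1,0} (trapezoid, 2 panels, h=0.4500): 197.484288
R_{2,0} (trapezoid, 4 panels, h=0.2250): 184.841513
R_{1,1} = 197.484288 + (197.484288 − 244.817872)/3 = 181.706427
R_{2,1} = 184.841513 + (184.841513 − 197.484288)/3 = 180.627255
R_{2,2} = 180.627255 + (180.627255 − 181.706427)/15 = 180.555310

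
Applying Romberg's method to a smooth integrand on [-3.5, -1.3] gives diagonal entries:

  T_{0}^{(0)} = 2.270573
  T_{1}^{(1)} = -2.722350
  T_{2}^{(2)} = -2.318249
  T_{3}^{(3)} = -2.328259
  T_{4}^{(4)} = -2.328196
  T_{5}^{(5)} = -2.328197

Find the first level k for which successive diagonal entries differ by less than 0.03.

k = 3

|T_{1}^{(1)} − T_{0}^{(0)}| = 4.992923 ≥ 0.03
|T_{2}^{(2)} − T_{1}^{(1)}| = 0.404101 ≥ 0.03
|T_{3}^{(3)} − T_{2}^{(2)}| = 0.010010 < 0.03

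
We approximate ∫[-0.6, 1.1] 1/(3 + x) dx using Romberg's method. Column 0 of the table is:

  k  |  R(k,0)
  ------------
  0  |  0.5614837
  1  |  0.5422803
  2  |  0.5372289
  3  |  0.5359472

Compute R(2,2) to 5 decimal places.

Richardson extrapolation on the trapezoidal column (denominator 4−1=3):
R(1,1) = 0.5422803 + (0.5422803 − 0.5614837)/3 = 0.5358792
R(2,1) = (4·0.5372289 − 0.5422803) / 3 = 0.5355451
R(2,2) = (16·0.5355451 − 0.5358792) / 15 = 0.5355228

0.53552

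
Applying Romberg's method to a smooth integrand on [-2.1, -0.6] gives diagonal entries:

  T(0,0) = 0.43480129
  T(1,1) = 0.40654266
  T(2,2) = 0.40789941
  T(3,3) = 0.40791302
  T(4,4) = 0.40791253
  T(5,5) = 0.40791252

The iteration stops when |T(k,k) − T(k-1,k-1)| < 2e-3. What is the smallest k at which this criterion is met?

k = 2

|T(1,1) − T(0,0)| = 0.02825863 ≥ 2e-3
|T(2,2) − T(1,1)| = 0.00135675 < 2e-3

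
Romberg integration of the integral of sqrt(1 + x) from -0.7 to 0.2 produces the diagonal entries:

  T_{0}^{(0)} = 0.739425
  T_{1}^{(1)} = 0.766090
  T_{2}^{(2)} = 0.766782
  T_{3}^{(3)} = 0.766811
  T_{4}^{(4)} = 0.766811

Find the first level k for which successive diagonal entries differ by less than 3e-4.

k = 3

|T_{1}^{(1)} − T_{0}^{(0)}| = 0.026665 ≥ 3e-4
|T_{2}^{(2)} − T_{1}^{(1)}| = 0.000692 ≥ 3e-4
|T_{3}^{(3)} − T_{2}^{(2)}| = 0.000029 < 3e-4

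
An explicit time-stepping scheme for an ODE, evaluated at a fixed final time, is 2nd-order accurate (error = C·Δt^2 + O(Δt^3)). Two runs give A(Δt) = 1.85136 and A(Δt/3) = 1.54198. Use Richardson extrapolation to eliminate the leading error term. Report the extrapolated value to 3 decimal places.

Extrapolated value = (9·A(Δt/3) − A(Δt)) / (9 − 1)
= (9·1.54198 − 1.85136) / 8
= 12.02646 / 8 = 1.50331

1.503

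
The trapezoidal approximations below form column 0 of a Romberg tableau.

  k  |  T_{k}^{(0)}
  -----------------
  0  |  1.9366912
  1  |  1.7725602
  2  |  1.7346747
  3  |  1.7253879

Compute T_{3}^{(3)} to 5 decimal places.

1.72231

Richardson extrapolation on the trapezoidal column (denominator 4−1=3):
T_{1}^{(1)} = 1.7725602 + (1.7725602 − 1.9366912)/3 = 1.7178499
T_{2}^{(1)} = 1.7346747 + (1.7346747 − 1.7725602)/3 = 1.7220462
T_{3}^{(1)} = 1.7253879 + (1.7253879 − 1.7346747)/3 = 1.7222923
T_{2}^{(2)} = (16·1.7220462 − 1.7178499) / 15 = 1.7223260
T_{3}^{(2)} = (16·1.7222923 − 1.7220462) / 15 = 1.7223087
T_{3}^{(3)} = (64·1.7223087 − 1.7223260) / 63 = 1.7223084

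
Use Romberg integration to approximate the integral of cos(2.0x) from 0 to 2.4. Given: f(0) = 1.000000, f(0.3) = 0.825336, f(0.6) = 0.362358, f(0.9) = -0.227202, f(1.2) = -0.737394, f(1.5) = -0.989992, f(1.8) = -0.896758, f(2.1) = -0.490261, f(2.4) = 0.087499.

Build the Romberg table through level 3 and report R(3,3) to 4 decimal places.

R(0,0) (trapezoid, 1 panel, h=2.4000): 1.304999
R(1,0) (trapezoid, 2 panels, h=1.2000): -0.232373
R(2,0) (trapezoid, 4 panels, h=0.6000): -0.436827
R(3,0) (trapezoid, 8 panels, h=0.3000): -0.483049
R(1,1) = -0.232373 + (-0.232373 − 1.304999)/3 = -0.744830
R(2,1) = -0.436827 + (-0.436827 − (-0.232373))/3 = -0.504978
R(3,1) = -0.483049 + (-0.483049 − (-0.436827))/3 = -0.498456
R(2,2) = -0.504978 + (-0.504978 − (-0.744830))/15 = -0.488988
R(3,2) = -0.498456 + (-0.498456 − (-0.504978))/15 = -0.498021
R(3,3) = -0.498021 + (-0.498021 − (-0.488988))/63 = -0.498164

-0.4982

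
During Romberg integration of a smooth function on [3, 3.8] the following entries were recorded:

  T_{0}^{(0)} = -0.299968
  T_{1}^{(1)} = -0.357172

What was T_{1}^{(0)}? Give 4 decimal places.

-0.3429

From T_{1}^{(1)} = (4·T_{1}^{(0)} − T_{0}^{(0)})/3, solve for T_{1}^{(0)}:
4·T_{1}^{(0)} = 3·(-0.357172) + (-0.299968) = -1.371484
T_{1}^{(0)} = -0.342871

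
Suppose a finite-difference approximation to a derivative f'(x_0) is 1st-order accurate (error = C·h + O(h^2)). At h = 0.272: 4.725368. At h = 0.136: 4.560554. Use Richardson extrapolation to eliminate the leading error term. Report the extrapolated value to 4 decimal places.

4.3957

Extrapolated value = (2·A(h/2) − A(h)) / (2 − 1)
= (2·4.560554 − 4.725368) / 1
= 4.395740 / 1 = 4.395740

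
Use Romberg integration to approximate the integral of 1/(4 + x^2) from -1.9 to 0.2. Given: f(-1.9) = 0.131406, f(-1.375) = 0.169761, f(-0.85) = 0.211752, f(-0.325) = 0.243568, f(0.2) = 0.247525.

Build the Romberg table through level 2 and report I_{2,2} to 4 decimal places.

I_{0,0} (trapezoid, 1 panel, h=2.1000): 0.397878
I_{1,0} (trapezoid, 2 panels, h=1.0500): 0.421278
I_{2,0} (trapezoid, 4 panels, h=0.5250): 0.427637
I_{1,1} = 0.421278 + (0.421278 − 0.397878)/3 = 0.429078
I_{2,1} = 0.427637 + (0.427637 − 0.421278)/3 = 0.429757
I_{2,2} = 0.429757 + (0.429757 − 0.429078)/15 = 0.429802

0.4298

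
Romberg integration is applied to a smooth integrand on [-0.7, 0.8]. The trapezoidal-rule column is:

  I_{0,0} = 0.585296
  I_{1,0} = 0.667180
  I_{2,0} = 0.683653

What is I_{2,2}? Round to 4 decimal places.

Richardson extrapolation on the trapezoidal column (denominator 4−1=3):
I_{1,1} = (4·0.667180 − 0.585296) / 3 = 0.694475
I_{2,1} = (4·0.683653 − 0.667180) / 3 = 0.689144
I_{2,2} = (16·0.689144 − 0.694475) / 15 = 0.688789

0.6888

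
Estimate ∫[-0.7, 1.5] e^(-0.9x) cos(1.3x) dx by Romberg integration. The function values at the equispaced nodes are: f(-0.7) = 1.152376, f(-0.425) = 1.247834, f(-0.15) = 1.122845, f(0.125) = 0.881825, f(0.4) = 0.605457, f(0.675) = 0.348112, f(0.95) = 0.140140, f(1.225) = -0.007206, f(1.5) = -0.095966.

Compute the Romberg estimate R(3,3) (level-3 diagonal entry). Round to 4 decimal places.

R(0,0) (trapezoid, 1 panel, h=2.2000): 1.162051
R(1,0) (trapezoid, 2 panels, h=1.1000): 1.247028
R(2,0) (trapezoid, 4 panels, h=0.5500): 1.318156
R(3,0) (trapezoid, 8 panels, h=0.2750): 1.338483
R(1,1) = 1.247028 + (1.247028 − 1.162051)/3 = 1.275354
R(2,1) = 1.318156 + (1.318156 − 1.247028)/3 = 1.341865
R(3,1) = 1.338483 + (1.338483 − 1.318156)/3 = 1.345259
R(2,2) = 1.341865 + (1.341865 − 1.275354)/15 = 1.346299
R(3,2) = 1.345259 + (1.345259 − 1.341865)/15 = 1.345485
R(3,3) = 1.345485 + (1.345485 − 1.346299)/63 = 1.345472

1.3455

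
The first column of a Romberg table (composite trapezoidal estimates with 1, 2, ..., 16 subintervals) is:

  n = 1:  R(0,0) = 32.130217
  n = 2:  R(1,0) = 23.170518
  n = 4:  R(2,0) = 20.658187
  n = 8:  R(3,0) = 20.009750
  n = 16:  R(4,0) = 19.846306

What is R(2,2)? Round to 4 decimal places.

R(1,1) = (4·23.170518 − 32.130217) / 3 = 20.183952
R(2,1) = (4·20.658187 − 23.170518) / 3 = 19.820743
R(2,2) = (16·19.820743 − 20.183952) / 15 = 19.796529

19.7965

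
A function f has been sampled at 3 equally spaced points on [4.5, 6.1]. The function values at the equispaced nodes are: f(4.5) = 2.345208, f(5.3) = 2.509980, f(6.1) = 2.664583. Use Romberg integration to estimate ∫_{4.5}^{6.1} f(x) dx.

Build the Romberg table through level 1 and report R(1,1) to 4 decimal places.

R(0,0) (trapezoid, 1 panel, h=1.6000): 4.007833
R(1,0) (trapezoid, 2 panels, h=0.8000): 4.011900
R(1,1) = 4.011900 + (4.011900 − 4.007833)/3 = 4.013256

4.0133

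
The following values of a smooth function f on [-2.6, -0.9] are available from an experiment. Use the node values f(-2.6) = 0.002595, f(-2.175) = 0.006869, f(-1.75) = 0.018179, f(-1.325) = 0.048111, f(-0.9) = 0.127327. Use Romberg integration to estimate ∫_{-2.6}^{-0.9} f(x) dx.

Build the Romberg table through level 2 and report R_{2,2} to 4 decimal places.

R_{0,0} (trapezoid, 1 panel, h=1.7000): 0.110434
R_{1,0} (trapezoid, 2 panels, h=0.8500): 0.070669
R_{2,0} (trapezoid, 4 panels, h=0.4250): 0.058701
R_{1,1} = 0.070669 + (0.070669 − 0.110434)/3 = 0.057414
R_{2,1} = 0.058701 + (0.058701 − 0.070669)/3 = 0.054712
R_{2,2} = 0.054712 + (0.054712 − 0.057414)/15 = 0.054532

0.0545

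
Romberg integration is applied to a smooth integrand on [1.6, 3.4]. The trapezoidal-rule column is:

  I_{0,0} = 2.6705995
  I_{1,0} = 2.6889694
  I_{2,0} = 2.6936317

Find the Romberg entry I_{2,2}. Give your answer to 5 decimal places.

2.69519

Richardson extrapolation on the trapezoidal column (denominator 4−1=3):
I_{1,1} = 2.6889694 + (2.6889694 − 2.6705995)/3 = 2.6950927
I_{2,1} = 2.6936317 + (2.6936317 − 2.6889694)/3 = 2.6951858
I_{2,2} = 2.6951858 + (2.6951858 − 2.6950927)/15 = 2.6951920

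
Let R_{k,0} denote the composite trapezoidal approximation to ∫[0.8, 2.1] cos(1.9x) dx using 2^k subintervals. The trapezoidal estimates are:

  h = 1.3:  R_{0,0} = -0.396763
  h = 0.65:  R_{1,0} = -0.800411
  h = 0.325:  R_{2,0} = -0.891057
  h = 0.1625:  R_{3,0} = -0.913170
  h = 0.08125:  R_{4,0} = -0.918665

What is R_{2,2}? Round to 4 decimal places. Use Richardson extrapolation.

Richardson extrapolation on the trapezoidal column (denominator 4−1=3):
R_{1,1} = (4·(-0.800411) − (-0.396763)) / 3 = -0.934960
R_{2,1} = (4·(-0.891057) − (-0.800411)) / 3 = -0.921272
R_{2,2} = -0.921272 + (-0.921272 − (-0.934960))/15 = -0.920359
(Column j=1 coincides with Simpson's rule on the same nodes.)

-0.9204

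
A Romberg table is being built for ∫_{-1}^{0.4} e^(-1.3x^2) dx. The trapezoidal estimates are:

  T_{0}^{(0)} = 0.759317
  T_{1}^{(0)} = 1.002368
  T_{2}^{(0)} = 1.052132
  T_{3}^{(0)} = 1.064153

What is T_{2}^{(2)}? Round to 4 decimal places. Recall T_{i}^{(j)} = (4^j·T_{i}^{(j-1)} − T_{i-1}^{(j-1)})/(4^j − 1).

T_{1}^{(1)} = 1.002368 + (1.002368 − 0.759317)/3 = 1.083385
T_{2}^{(1)} = (4·1.052132 − 1.002368) / 3 = 1.068720
T_{2}^{(2)} = (16·1.068720 − 1.083385) / 15 = 1.067742
(Column j=1 coincides with Simpson's rule on the same nodes.)

1.0677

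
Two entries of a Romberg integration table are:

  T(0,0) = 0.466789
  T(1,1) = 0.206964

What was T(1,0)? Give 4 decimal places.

From T(1,1) = (4·T(1,0) − T(0,0))/3, solve for T(1,0):
4·T(1,0) = 3·0.206964 + 0.466789 = 1.087681
T(1,0) = 0.271920

0.2719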